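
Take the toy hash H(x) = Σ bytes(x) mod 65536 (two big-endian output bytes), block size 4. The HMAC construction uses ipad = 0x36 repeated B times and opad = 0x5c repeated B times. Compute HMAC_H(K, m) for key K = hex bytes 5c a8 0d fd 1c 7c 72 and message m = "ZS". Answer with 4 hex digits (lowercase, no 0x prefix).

Key hex bytes 5c a8 0d fd 1c 7c 72 is 7 bytes > B = 4, so hash it first: H(key) = 03 18, then zero-pad to 4 bytes: K' = 03 18 00 00.
K' ⊕ ipad = 35 2e 36 36.  K' ⊕ opad = 5f 44 5c 5c.
Inner input = (K'⊕ipad) ∥ m = 35 2e 36 36 ∥ 5a 53.
Inner hash: sum = 53+46+54+54+90+83 = 380 → 01 7c.
Outer input = (K'⊕opad) ∥ inner = 5f 44 5c 5c ∥ 01 7c.
Outer hash (tag): sum = 95+68+92+92+1+124 = 472 → 01 d8.

01d8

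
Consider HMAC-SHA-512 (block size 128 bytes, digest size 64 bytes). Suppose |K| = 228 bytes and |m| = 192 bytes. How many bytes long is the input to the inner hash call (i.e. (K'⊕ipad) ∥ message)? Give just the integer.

320

Key is 228 > 128 bytes, so it is hashed to 64 bytes then zero-padded to 128: |K'| = 128.
Inner input = (K'⊕ipad) ∥ m → 128 + 192 = 320 bytes.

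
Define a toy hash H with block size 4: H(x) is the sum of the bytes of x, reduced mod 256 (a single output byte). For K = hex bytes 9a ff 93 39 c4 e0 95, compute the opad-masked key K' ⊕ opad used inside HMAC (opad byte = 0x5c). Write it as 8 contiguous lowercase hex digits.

Key hex bytes 9a ff 93 39 c4 e0 95 is 7 bytes > B = 4, so hash it first: H(key) = 9e, then zero-pad to 4 bytes: K' = 9e 00 00 00.
XOR each byte with 0x5c: 9e⊕5c=c2, 00⊕5c=5c, 00⊕5c=5c, 00⊕5c=5c.

c25c5c5c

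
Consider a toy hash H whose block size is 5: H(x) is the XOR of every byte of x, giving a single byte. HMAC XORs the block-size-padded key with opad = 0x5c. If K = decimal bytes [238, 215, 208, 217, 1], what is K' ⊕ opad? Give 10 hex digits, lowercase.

Key decimal bytes [238, 215, 208, 217, 1] = ee d7 d0 d9 01 is exactly B = 5 bytes: K' = ee d7 d0 d9 01.
XOR each byte with 0x5c: ee⊕5c=b2, d7⊕5c=8b, d0⊕5c=8c, d9⊕5c=85, 01⊕5c=5d.

b28b8c855d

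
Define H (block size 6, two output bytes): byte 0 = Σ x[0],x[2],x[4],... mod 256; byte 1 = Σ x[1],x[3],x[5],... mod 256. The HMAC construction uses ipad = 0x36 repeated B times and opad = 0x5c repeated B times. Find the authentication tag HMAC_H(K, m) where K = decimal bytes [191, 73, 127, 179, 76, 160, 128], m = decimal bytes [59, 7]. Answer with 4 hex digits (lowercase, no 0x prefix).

Key decimal bytes [191, 73, 127, 179, 76, 160, 128] = bf 49 7f b3 4c a0 80 is 7 bytes > B = 6, so hash it first: H(key) = 0a 9c, then zero-pad to 6 bytes: K' = 0a 9c 00 00 00 00.
K' ⊕ ipad = 3c aa 36 36 36 36.  K' ⊕ opad = 56 c0 5c 5c 5c 5c.
Inner input = (K'⊕ipad) ∥ m = 3c aa 36 36 36 36 ∥ 3b 07.
Inner hash: even-index sum = 227 mod 256 = 227; odd-index sum = 285 mod 256 = 29 → e3 1d.
Outer input = (K'⊕opad) ∥ inner = 56 c0 5c 5c 5c 5c ∥ e3 1d.
Outer hash (tag): even-index sum = 497 mod 256 = 241; odd-index sum = 405 mod 256 = 149 → f1 95.

f195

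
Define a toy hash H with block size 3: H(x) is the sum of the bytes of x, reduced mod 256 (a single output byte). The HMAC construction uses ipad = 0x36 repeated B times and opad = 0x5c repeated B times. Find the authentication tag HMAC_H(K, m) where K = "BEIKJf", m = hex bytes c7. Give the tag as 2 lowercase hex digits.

Key "BEIKJf" = 42 45 49 4b 4a 66 is 6 bytes > B = 3, so hash it first: H(key) = cb, then zero-pad to 3 bytes: K' = cb 00 00.
K' ⊕ ipad = fd 36 36.  K' ⊕ opad = 97 5c 5c.
Inner input = (K'⊕ipad) ∥ m = fd 36 36 ∥ c7.
Inner hash: sum = 253+54+54+199 = 560; mod 256 = 48 → 30.
Outer input = (K'⊕opad) ∥ inner = 97 5c 5c ∥ 30.
Outer hash (tag): sum = 151+92+92+48 = 383; mod 256 = 127 → 7f.

7f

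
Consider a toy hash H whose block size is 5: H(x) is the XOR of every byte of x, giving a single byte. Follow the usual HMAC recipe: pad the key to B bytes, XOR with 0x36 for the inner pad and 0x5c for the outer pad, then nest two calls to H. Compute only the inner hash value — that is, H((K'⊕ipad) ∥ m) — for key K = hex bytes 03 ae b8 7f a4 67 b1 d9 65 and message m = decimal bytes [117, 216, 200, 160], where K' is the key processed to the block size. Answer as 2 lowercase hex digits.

Key hex bytes 03 ae b8 7f a4 67 b1 d9 65 is 9 bytes > B = 5, so hash it first: H(key) = a4, then zero-pad to 5 bytes: K' = a4 00 00 00 00.
K' ⊕ ipad = 92 36 36 36 36.
Inner input = 92 36 36 36 36 ∥ 75 d8 c8 a0.
Inner hash: XOR 92⊕36⊕36⊕36⊕36⊕75⊕d8⊕c8⊕a0 = 57.

57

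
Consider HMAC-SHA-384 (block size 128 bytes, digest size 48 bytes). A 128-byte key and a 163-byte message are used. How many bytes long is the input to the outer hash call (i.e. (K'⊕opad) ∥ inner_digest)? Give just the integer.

176

Key is 128 ≤ 128 bytes, zero-padded: |K'| = 128.
Outer input = (K'⊕opad) ∥ H(inner) → 128 + 48 = 176 bytes.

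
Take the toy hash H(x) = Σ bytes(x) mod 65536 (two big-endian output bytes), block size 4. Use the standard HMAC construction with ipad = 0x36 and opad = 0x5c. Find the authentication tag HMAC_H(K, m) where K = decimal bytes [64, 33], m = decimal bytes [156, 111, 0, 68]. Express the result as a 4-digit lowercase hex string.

Key decimal bytes [64, 33] = 40 21 is 2 bytes ≤ B = 4; zero-pad to 4 bytes: K' = 40 21 00 00.
K' ⊕ ipad = 76 17 36 36.  K' ⊕ opad = 1c 7d 5c 5c.
Inner input = (K'⊕ipad) ∥ m = 76 17 36 36 ∥ 9c 6f 00 44.
Inner hash: sum = 118+23+54+54+156+111+0+68 = 584 → 02 48.
Outer input = (K'⊕opad) ∥ inner = 1c 7d 5c 5c ∥ 02 48.
Outer hash (tag): sum = 28+125+92+92+2+72 = 411 → 01 9b.

019b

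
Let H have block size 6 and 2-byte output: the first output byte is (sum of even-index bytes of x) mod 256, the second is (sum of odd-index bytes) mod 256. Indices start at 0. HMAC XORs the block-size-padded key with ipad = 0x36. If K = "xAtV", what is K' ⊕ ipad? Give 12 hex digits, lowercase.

4e7742603636

Key "xAtV" = 78 41 74 56 is 4 bytes ≤ B = 6; zero-pad to 6 bytes: K' = 78 41 74 56 00 00.
XOR each byte with 0x36: 78⊕36=4e, 41⊕36=77, 74⊕36=42, 56⊕36=60, 00⊕36=36, 00⊕36=36.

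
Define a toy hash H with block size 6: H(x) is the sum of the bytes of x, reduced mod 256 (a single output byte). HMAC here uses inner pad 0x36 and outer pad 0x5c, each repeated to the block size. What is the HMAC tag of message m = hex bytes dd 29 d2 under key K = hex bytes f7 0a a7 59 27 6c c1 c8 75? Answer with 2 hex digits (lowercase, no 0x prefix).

Key hex bytes f7 0a a7 59 27 6c c1 c8 75 is 9 bytes > B = 6, so hash it first: H(key) = 92, then zero-pad to 6 bytes: K' = 92 00 00 00 00 00.
K' ⊕ ipad = a4 36 36 36 36 36.  K' ⊕ opad = ce 5c 5c 5c 5c 5c.
Inner input = (K'⊕ipad) ∥ m = a4 36 36 36 36 36 ∥ dd 29 d2.
Inner hash: sum = 164+54+54+54+54+54+221+41+210 = 906; mod 256 = 138 → 8a.
Outer input = (K'⊕opad) ∥ inner = ce 5c 5c 5c 5c 5c ∥ 8a.
Outer hash (tag): sum = 206+92+92+92+92+92+138 = 804; mod 256 = 36 → 24.

24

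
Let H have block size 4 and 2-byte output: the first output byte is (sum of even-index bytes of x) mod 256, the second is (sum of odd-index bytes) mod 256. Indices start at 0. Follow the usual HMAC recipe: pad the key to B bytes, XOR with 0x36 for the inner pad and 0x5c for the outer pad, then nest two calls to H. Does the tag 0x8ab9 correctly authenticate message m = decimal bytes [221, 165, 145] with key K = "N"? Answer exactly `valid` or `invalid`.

Key "N" = 4e is 1 byte ≤ B = 4; zero-pad to 4 bytes: K' = 4e 00 00 00.
K' ⊕ ipad = 78 36 36 36; K' ⊕ opad = 12 5c 5c 5c.
Inner hash: even-index sum = 540 mod 256 = 28; odd-index sum = 273 mod 256 = 17 → 1c 11.
Outer hash (recomputed tag): even-index sum = 138 mod 256 = 138; odd-index sum = 201 mod 256 = 201 → 8a c9.
Recomputed tag = 8ac9; claimed = 8ab9 → mismatch.

invalid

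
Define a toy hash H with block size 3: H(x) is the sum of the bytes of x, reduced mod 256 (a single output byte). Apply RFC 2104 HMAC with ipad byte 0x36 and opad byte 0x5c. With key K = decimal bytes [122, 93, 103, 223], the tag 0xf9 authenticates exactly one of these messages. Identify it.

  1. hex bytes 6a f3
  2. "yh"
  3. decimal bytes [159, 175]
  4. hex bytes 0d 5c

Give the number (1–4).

4

Key decimal bytes [122, 93, 103, 223] = 7a 5d 67 df is 4 bytes > B = 3, so hash it first: H(key) = 1d, then zero-pad to 3 bytes: K' = 1d 00 00.
K' ⊕ ipad = 2b 36 36; K' ⊕ opad = 41 5c 5c.
m1: inner = H(2b 36 36 6a f3) = f4; tag = H(41 5c 5c f4) = ed
m2: inner = H(2b 36 36 79 68) = 78; tag = H(41 5c 5c 78) = 71
m3: inner = H(2b 36 36 9f af) = e5; tag = H(41 5c 5c e5) = de
m4: inner = H(2b 36 36 0d 5c) = 00; tag = H(41 5c 5c 00) = f9 ← matches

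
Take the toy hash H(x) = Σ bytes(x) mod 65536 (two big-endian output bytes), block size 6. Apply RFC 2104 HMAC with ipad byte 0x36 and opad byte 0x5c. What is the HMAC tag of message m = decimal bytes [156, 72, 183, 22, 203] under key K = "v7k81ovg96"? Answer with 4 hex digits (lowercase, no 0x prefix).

02c5

Key "v7k81ovg96" = 76 37 6b 38 31 6f 76 67 39 36 is 10 bytes > B = 6, so hash it first: H(key) = 03 3c, then zero-pad to 6 bytes: K' = 03 3c 00 00 00 00.
K' ⊕ ipad = 35 0a 36 36 36 36.  K' ⊕ opad = 5f 60 5c 5c 5c 5c.
Inner input = (K'⊕ipad) ∥ m = 35 0a 36 36 36 36 ∥ 9c 48 b7 16 cb.
Inner hash: sum = 53+10+54+54+54+54+156+72+183+22+203 = 915 → 03 93.
Outer input = (K'⊕opad) ∥ inner = 5f 60 5c 5c 5c 5c ∥ 03 93.
Outer hash (tag): sum = 95+96+92+92+92+92+3+147 = 709 → 02 c5.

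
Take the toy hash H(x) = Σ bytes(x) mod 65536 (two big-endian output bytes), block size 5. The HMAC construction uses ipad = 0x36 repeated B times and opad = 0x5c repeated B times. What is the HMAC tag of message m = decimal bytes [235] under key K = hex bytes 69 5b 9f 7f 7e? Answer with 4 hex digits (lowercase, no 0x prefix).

Key hex bytes 69 5b 9f 7f 7e is exactly B = 5 bytes: K' = 69 5b 9f 7f 7e.
K' ⊕ ipad = 5f 6d a9 49 48.  K' ⊕ opad = 35 07 c3 23 22.
Inner input = (K'⊕ipad) ∥ m = 5f 6d a9 49 48 ∥ eb.
Inner hash: sum = 95+109+169+73+72+235 = 753 → 02 f1.
Outer input = (K'⊕opad) ∥ inner = 35 07 c3 23 22 ∥ 02 f1.
Outer hash (tag): sum = 53+7+195+35+34+2+241 = 567 → 02 37.

0237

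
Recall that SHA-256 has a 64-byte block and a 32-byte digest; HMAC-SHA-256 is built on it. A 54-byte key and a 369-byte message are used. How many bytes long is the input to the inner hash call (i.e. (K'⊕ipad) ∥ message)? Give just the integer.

Key is 54 ≤ 64 bytes, zero-padded: |K'| = 64.
Inner input = (K'⊕ipad) ∥ m → 64 + 369 = 433 bytes.

433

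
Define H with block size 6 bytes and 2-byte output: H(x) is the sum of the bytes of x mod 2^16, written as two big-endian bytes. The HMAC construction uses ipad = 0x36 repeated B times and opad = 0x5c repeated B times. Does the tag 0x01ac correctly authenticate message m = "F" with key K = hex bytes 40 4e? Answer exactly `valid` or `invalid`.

valid

Key hex bytes 40 4e is 2 bytes ≤ B = 6; zero-pad to 6 bytes: K' = 40 4e 00 00 00 00.
K' ⊕ ipad = 76 78 36 36 36 36; K' ⊕ opad = 1c 12 5c 5c 5c 5c.
Inner hash: sum = 118+120+54+54+54+54+70 = 524 → 02 0c.
Outer hash (recomputed tag): sum = 28+18+92+92+92+92+2+12 = 428 → 01 ac.
Recomputed tag = 01ac; claimed = 01ac → match.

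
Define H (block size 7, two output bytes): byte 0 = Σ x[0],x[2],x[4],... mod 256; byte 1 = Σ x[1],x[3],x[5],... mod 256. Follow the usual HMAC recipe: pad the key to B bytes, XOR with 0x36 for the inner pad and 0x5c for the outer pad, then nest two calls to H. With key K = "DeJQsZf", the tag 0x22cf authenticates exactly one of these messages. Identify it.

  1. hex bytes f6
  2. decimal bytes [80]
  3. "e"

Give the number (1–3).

3

Key "DeJQsZf" = 44 65 4a 51 73 5a 66 is exactly B = 7 bytes: K' = 44 65 4a 51 73 5a 66.
K' ⊕ ipad = 72 53 7c 67 45 6c 50; K' ⊕ opad = 18 39 16 0d 2f 06 3a.
m1: inner = H(72 53 7c 67 45 6c 50 f6) = 83 1c; tag = H(18 39 16 0d 2f 06 3a 83 1c) = b3cf
m2: inner = H(72 53 7c 67 45 6c 50 50) = 83 76; tag = H(18 39 16 0d 2f 06 3a 83 76) = 0dcf
m3: inner = H(72 53 7c 67 45 6c 50 65) = 83 8b; tag = H(18 39 16 0d 2f 06 3a 83 8b) = 22cf ← matches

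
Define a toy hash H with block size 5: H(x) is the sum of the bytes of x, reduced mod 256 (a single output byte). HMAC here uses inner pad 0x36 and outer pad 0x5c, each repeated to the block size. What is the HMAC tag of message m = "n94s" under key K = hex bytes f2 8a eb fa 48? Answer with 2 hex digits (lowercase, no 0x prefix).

Key hex bytes f2 8a eb fa 48 is exactly B = 5 bytes: K' = f2 8a eb fa 48.
K' ⊕ ipad = c4 bc dd cc 7e.  K' ⊕ opad = ae d6 b7 a6 14.
Inner input = (K'⊕ipad) ∥ m = c4 bc dd cc 7e ∥ 6e 39 34 73.
Inner hash: sum = 196+188+221+204+126+110+57+52+115 = 1269; mod 256 = 245 → f5.
Outer input = (K'⊕opad) ∥ inner = ae d6 b7 a6 14 ∥ f5.
Outer hash (tag): sum = 174+214+183+166+20+245 = 1002; mod 256 = 234 → ea.

ea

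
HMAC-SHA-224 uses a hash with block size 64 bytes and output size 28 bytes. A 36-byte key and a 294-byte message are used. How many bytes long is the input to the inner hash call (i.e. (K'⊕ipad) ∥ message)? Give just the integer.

Key is 36 ≤ 64 bytes, zero-padded: |K'| = 64.
Inner input = (K'⊕ipad) ∥ m → 64 + 294 = 358 bytes.

358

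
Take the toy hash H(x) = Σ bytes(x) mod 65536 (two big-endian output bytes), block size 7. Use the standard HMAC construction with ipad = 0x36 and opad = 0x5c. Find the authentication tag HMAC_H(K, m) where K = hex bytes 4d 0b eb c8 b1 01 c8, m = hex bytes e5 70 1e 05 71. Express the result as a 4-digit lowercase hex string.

Key hex bytes 4d 0b eb c8 b1 01 c8 is exactly B = 7 bytes: K' = 4d 0b eb c8 b1 01 c8.
K' ⊕ ipad = 7b 3d dd fe 87 37 fe.  K' ⊕ opad = 11 57 b7 94 ed 5d 94.
Inner input = (K'⊕ipad) ∥ m = 7b 3d dd fe 87 37 fe ∥ e5 70 1e 05 71.
Inner hash: sum = 123+61+221+254+135+55+254+229+112+30+5+113 = 1592 → 06 38.
Outer input = (K'⊕opad) ∥ inner = 11 57 b7 94 ed 5d 94 ∥ 06 38.
Outer hash (tag): sum = 17+87+183+148+237+93+148+6+56 = 975 → 03 cf.

03cf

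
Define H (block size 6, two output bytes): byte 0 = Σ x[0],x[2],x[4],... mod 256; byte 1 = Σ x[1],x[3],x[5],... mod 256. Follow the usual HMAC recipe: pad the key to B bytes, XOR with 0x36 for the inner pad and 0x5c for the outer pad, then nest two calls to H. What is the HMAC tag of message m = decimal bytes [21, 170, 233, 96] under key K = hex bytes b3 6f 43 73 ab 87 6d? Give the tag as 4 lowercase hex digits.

Key hex bytes b3 6f 43 73 ab 87 6d is 7 bytes > B = 6, so hash it first: H(key) = 0e 69, then zero-pad to 6 bytes: K' = 0e 69 00 00 00 00.
K' ⊕ ipad = 38 5f 36 36 36 36.  K' ⊕ opad = 52 35 5c 5c 5c 5c.
Inner input = (K'⊕ipad) ∥ m = 38 5f 36 36 36 36 ∥ 15 aa e9 60.
Inner hash: even-index sum = 418 mod 256 = 162; odd-index sum = 469 mod 256 = 213 → a2 d5.
Outer input = (K'⊕opad) ∥ inner = 52 35 5c 5c 5c 5c ∥ a2 d5.
Outer hash (tag): even-index sum = 428 mod 256 = 172; odd-index sum = 450 mod 256 = 194 → ac c2.

acc2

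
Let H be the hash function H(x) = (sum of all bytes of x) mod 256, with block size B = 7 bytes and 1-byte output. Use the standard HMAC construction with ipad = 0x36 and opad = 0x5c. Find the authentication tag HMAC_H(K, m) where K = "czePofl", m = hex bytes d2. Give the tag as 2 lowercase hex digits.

76

Key "czePofl" = 63 7a 65 50 6f 66 6c is exactly B = 7 bytes: K' = 63 7a 65 50 6f 66 6c.
K' ⊕ ipad = 55 4c 53 66 59 50 5a.  K' ⊕ opad = 3f 26 39 0c 33 3a 30.
Inner input = (K'⊕ipad) ∥ m = 55 4c 53 66 59 50 5a ∥ d2.
Inner hash: sum = 85+76+83+102+89+80+90+210 = 815; mod 256 = 47 → 2f.
Outer input = (K'⊕opad) ∥ inner = 3f 26 39 0c 33 3a 30 ∥ 2f.
Outer hash (tag): sum = 63+38+57+12+51+58+48+47 = 374; mod 256 = 118 → 76.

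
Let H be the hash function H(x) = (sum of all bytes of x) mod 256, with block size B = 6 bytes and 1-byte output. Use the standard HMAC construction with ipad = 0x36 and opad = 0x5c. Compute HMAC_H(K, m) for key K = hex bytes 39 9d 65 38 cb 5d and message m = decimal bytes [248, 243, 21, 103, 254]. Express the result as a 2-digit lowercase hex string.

Key hex bytes 39 9d 65 38 cb 5d is exactly B = 6 bytes: K' = 39 9d 65 38 cb 5d.
K' ⊕ ipad = 0f ab 53 0e fd 6b.  K' ⊕ opad = 65 c1 39 64 97 01.
Inner input = (K'⊕ipad) ∥ m = 0f ab 53 0e fd 6b ∥ f8 f3 15 67 fe.
Inner hash: sum = 15+171+83+14+253+107+248+243+21+103+254 = 1512; mod 256 = 232 → e8.
Outer input = (K'⊕opad) ∥ inner = 65 c1 39 64 97 01 ∥ e8.
Outer hash (tag): sum = 101+193+57+100+151+1+232 = 835; mod 256 = 67 → 43.

43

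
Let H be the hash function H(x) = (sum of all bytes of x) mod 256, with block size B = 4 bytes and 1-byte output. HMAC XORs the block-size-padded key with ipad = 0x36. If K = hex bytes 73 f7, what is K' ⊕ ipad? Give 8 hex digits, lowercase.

45c13636

Key hex bytes 73 f7 is 2 bytes ≤ B = 4; zero-pad to 4 bytes: K' = 73 f7 00 00.
XOR each byte with 0x36: 73⊕36=45, f7⊕36=c1, 00⊕36=36, 00⊕36=36.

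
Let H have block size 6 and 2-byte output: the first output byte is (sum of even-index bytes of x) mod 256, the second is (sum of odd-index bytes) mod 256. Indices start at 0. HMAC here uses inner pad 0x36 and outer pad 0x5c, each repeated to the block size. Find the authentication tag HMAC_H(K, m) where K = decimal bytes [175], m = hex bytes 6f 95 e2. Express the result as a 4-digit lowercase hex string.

014b

Key decimal bytes [175] = af is 1 byte ≤ B = 6; zero-pad to 6 bytes: K' = af 00 00 00 00 00.
K' ⊕ ipad = 99 36 36 36 36 36.  K' ⊕ opad = f3 5c 5c 5c 5c 5c.
Inner input = (K'⊕ipad) ∥ m = 99 36 36 36 36 36 ∥ 6f 95 e2.
Inner hash: even-index sum = 598 mod 256 = 86; odd-index sum = 311 mod 256 = 55 → 56 37.
Outer input = (K'⊕opad) ∥ inner = f3 5c 5c 5c 5c 5c ∥ 56 37.
Outer hash (tag): even-index sum = 513 mod 256 = 1; odd-index sum = 331 mod 256 = 75 → 01 4b.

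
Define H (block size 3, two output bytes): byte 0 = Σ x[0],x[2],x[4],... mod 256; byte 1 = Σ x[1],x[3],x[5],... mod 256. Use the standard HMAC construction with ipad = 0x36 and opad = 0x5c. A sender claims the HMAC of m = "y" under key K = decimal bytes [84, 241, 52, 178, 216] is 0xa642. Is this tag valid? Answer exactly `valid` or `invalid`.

Key decimal bytes [84, 241, 52, 178, 216] = 54 f1 34 b2 d8 is 5 bytes > B = 3, so hash it first: H(key) = 60 a3, then zero-pad to 3 bytes: K' = 60 a3 00.
K' ⊕ ipad = 56 95 36; K' ⊕ opad = 3c ff 5c.
Inner hash: even-index sum = 140 mod 256 = 140; odd-index sum = 270 mod 256 = 14 → 8c 0e.
Outer hash (recomputed tag): even-index sum = 166 mod 256 = 166; odd-index sum = 395 mod 256 = 139 → a6 8b.
Recomputed tag = a68b; claimed = a642 → mismatch.

invalid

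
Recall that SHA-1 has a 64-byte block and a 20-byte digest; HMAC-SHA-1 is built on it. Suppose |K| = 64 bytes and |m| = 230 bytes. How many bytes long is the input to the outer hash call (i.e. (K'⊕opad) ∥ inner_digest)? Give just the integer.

84

Key is 64 ≤ 64 bytes, zero-padded: |K'| = 64.
Outer input = (K'⊕opad) ∥ H(inner) → 64 + 20 = 84 bytes.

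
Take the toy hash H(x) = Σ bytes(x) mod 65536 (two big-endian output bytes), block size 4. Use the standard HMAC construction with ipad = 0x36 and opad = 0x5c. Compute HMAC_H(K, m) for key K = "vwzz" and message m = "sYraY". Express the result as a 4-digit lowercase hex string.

00b5

Key "vwzz" = 76 77 7a 7a is exactly B = 4 bytes: K' = 76 77 7a 7a.
K' ⊕ ipad = 40 41 4c 4c.  K' ⊕ opad = 2a 2b 26 26.
Inner input = (K'⊕ipad) ∥ m = 40 41 4c 4c ∥ 73 59 72 61 59.
Inner hash: sum = 64+65+76+76+115+89+114+97+89 = 785 → 03 11.
Outer input = (K'⊕opad) ∥ inner = 2a 2b 26 26 ∥ 03 11.
Outer hash (tag): sum = 42+43+38+38+3+17 = 181 → 00 b5.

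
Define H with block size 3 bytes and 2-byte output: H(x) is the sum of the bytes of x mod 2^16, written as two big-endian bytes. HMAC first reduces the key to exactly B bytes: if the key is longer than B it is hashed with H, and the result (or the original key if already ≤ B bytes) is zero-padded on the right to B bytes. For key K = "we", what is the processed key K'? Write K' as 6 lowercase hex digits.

776500

Key "we" = 77 65 is 2 bytes ≤ B = 3; zero-pad to 3 bytes: K' = 77 65 00.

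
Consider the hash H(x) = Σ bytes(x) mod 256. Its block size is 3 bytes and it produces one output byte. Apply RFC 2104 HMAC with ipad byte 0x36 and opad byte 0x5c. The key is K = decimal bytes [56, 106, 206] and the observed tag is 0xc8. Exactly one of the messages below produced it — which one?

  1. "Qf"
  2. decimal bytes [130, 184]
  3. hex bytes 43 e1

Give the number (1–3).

2

Key decimal bytes [56, 106, 206] = 38 6a ce is exactly B = 3 bytes: K' = 38 6a ce.
K' ⊕ ipad = 0e 5c f8; K' ⊕ opad = 64 36 92.
m1: inner = H(0e 5c f8 51 66) = 19; tag = H(64 36 92 19) = 45
m2: inner = H(0e 5c f8 82 b8) = 9c; tag = H(64 36 92 9c) = c8 ← matches
m3: inner = H(0e 5c f8 43 e1) = 86; tag = H(64 36 92 86) = b2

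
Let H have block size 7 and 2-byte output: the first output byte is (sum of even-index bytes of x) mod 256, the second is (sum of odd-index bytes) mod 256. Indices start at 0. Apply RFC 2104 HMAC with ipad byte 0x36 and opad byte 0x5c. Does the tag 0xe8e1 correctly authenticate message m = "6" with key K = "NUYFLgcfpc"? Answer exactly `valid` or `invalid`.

invalid

Key "NUYFLgcfpc" = 4e 55 59 46 4c 67 63 66 70 63 is 10 bytes > B = 7, so hash it first: H(key) = c6 cb, then zero-pad to 7 bytes: K' = c6 cb 00 00 00 00 00.
K' ⊕ ipad = f0 fd 36 36 36 36 36; K' ⊕ opad = 9a 97 5c 5c 5c 5c 5c.
Inner hash: even-index sum = 402 mod 256 = 146; odd-index sum = 415 mod 256 = 159 → 92 9f.
Outer hash (recomputed tag): even-index sum = 589 mod 256 = 77; odd-index sum = 481 mod 256 = 225 → 4d e1.
Recomputed tag = 4de1; claimed = e8e1 → mismatch.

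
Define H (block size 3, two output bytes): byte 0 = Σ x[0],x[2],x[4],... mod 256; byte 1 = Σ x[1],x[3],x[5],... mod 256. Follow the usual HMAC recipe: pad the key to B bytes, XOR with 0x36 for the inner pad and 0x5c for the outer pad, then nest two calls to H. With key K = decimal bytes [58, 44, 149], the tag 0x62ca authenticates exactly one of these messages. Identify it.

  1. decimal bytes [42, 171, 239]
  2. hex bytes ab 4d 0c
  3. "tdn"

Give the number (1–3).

1

Key decimal bytes [58, 44, 149] = 3a 2c 95 is exactly B = 3 bytes: K' = 3a 2c 95.
K' ⊕ ipad = 0c 1a a3; K' ⊕ opad = 66 70 c9.
m1: inner = H(0c 1a a3 2a ab ef) = 5a 33; tag = H(66 70 c9 5a 33) = 62ca ← matches
m2: inner = H(0c 1a a3 ab 4d 0c) = fc d1; tag = H(66 70 c9 fc d1) = 006c
m3: inner = H(0c 1a a3 74 64 6e) = 13 fc; tag = H(66 70 c9 13 fc) = 2b83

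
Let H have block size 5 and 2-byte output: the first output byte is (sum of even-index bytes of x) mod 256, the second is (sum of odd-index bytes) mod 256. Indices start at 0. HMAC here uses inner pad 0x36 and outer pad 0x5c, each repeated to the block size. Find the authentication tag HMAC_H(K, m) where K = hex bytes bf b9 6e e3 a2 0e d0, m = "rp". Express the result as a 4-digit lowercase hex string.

Key hex bytes bf b9 6e e3 a2 0e d0 is 7 bytes > B = 5, so hash it first: H(key) = 9f aa, then zero-pad to 5 bytes: K' = 9f aa 00 00 00.
K' ⊕ ipad = a9 9c 36 36 36.  K' ⊕ opad = c3 f6 5c 5c 5c.
Inner input = (K'⊕ipad) ∥ m = a9 9c 36 36 36 ∥ 72 70.
Inner hash: even-index sum = 389 mod 256 = 133; odd-index sum = 324 mod 256 = 68 → 85 44.
Outer input = (K'⊕opad) ∥ inner = c3 f6 5c 5c 5c ∥ 85 44.
Outer hash (tag): even-index sum = 447 mod 256 = 191; odd-index sum = 471 mod 256 = 215 → bf d7.

bfd7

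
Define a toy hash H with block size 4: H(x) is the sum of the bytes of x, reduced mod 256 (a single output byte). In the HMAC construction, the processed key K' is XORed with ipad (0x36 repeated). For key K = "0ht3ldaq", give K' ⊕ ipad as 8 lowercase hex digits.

d7363636

Key "0ht3ldaq" = 30 68 74 33 6c 64 61 71 is 8 bytes > B = 4, so hash it first: H(key) = e1, then zero-pad to 4 bytes: K' = e1 00 00 00.
XOR each byte with 0x36: e1⊕36=d7, 00⊕36=36, 00⊕36=36, 00⊕36=36.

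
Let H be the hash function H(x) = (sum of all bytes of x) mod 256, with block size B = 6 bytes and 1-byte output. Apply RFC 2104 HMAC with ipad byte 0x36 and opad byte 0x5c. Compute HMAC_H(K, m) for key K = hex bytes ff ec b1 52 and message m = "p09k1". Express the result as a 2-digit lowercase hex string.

75

Key hex bytes ff ec b1 52 is 4 bytes ≤ B = 6; zero-pad to 6 bytes: K' = ff ec b1 52 00 00.
K' ⊕ ipad = c9 da 87 64 36 36.  K' ⊕ opad = a3 b0 ed 0e 5c 5c.
Inner input = (K'⊕ipad) ∥ m = c9 da 87 64 36 36 ∥ 70 30 39 6b 31.
Inner hash: sum = 201+218+135+100+54+54+112+48+57+107+49 = 1135; mod 256 = 111 → 6f.
Outer input = (K'⊕opad) ∥ inner = a3 b0 ed 0e 5c 5c ∥ 6f.
Outer hash (tag): sum = 163+176+237+14+92+92+111 = 885; mod 256 = 117 → 75.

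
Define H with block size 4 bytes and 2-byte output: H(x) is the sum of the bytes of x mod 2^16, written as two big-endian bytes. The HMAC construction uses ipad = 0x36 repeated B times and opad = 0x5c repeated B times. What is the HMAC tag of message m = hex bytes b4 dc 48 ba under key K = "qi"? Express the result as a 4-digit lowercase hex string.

Key "qi" = 71 69 is 2 bytes ≤ B = 4; zero-pad to 4 bytes: K' = 71 69 00 00.
K' ⊕ ipad = 47 5f 36 36.  K' ⊕ opad = 2d 35 5c 5c.
Inner input = (K'⊕ipad) ∥ m = 47 5f 36 36 ∥ b4 dc 48 ba.
Inner hash: sum = 71+95+54+54+180+220+72+186 = 932 → 03 a4.
Outer input = (K'⊕opad) ∥ inner = 2d 35 5c 5c ∥ 03 a4.
Outer hash (tag): sum = 45+53+92+92+3+164 = 449 → 01 c1.

01c1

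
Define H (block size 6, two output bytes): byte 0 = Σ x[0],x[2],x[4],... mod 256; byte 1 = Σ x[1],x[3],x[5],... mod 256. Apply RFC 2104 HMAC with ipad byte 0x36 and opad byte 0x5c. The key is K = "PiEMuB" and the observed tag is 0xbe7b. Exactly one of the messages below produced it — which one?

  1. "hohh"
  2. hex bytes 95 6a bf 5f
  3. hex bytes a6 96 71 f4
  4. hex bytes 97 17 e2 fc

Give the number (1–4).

2

Key "PiEMuB" = 50 69 45 4d 75 42 is exactly B = 6 bytes: K' = 50 69 45 4d 75 42.
K' ⊕ ipad = 66 5f 73 7b 43 74; K' ⊕ opad = 0c 35 19 11 29 1e.
m1: inner = H(66 5f 73 7b 43 74 68 6f 68 68) = ec 25; tag = H(0c 35 19 11 29 1e ec 25) = 3a89
m2: inner = H(66 5f 73 7b 43 74 95 6a bf 5f) = 70 17; tag = H(0c 35 19 11 29 1e 70 17) = be7b ← matches
m3: inner = H(66 5f 73 7b 43 74 a6 96 71 f4) = 33 d8; tag = H(0c 35 19 11 29 1e 33 d8) = 813c
m4: inner = H(66 5f 73 7b 43 74 97 17 e2 fc) = 95 61; tag = H(0c 35 19 11 29 1e 95 61) = e3c5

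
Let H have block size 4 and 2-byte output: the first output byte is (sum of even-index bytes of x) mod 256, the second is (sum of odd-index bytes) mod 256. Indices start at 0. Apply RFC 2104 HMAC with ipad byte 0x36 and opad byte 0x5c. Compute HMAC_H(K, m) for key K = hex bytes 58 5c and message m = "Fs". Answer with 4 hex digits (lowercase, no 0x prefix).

4a6f

Key hex bytes 58 5c is 2 bytes ≤ B = 4; zero-pad to 4 bytes: K' = 58 5c 00 00.
K' ⊕ ipad = 6e 6a 36 36.  K' ⊕ opad = 04 00 5c 5c.
Inner input = (K'⊕ipad) ∥ m = 6e 6a 36 36 ∥ 46 73.
Inner hash: even-index sum = 234 mod 256 = 234; odd-index sum = 275 mod 256 = 19 → ea 13.
Outer input = (K'⊕opad) ∥ inner = 04 00 5c 5c ∥ ea 13.
Outer hash (tag): even-index sum = 330 mod 256 = 74; odd-index sum = 111 mod 256 = 111 → 4a 6f.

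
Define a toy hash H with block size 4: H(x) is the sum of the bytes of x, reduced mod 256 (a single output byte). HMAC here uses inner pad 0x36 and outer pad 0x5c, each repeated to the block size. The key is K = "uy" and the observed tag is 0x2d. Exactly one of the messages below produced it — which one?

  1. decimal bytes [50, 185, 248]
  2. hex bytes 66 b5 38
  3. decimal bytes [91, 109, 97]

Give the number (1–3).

3

Key "uy" = 75 79 is 2 bytes ≤ B = 4; zero-pad to 4 bytes: K' = 75 79 00 00.
K' ⊕ ipad = 43 4f 36 36; K' ⊕ opad = 29 25 5c 5c.
m1: inner = H(43 4f 36 36 32 b9 f8) = e1; tag = H(29 25 5c 5c e1) = e7
m2: inner = H(43 4f 36 36 66 b5 38) = 51; tag = H(29 25 5c 5c 51) = 57
m3: inner = H(43 4f 36 36 5b 6d 61) = 27; tag = H(29 25 5c 5c 27) = 2d ← matches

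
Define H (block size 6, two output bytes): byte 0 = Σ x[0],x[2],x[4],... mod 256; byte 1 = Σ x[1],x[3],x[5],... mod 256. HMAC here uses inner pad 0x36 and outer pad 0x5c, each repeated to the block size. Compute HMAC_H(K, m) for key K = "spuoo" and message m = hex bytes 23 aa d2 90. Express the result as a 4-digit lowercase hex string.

61ca

Key "spuoo" = 73 70 75 6f 6f is 5 bytes ≤ B = 6; zero-pad to 6 bytes: K' = 73 70 75 6f 6f 00.
K' ⊕ ipad = 45 46 43 59 59 36.  K' ⊕ opad = 2f 2c 29 33 33 5c.
Inner input = (K'⊕ipad) ∥ m = 45 46 43 59 59 36 ∥ 23 aa d2 90.
Inner hash: even-index sum = 470 mod 256 = 214; odd-index sum = 527 mod 256 = 15 → d6 0f.
Outer input = (K'⊕opad) ∥ inner = 2f 2c 29 33 33 5c ∥ d6 0f.
Outer hash (tag): even-index sum = 353 mod 256 = 97; odd-index sum = 202 mod 256 = 202 → 61 ca.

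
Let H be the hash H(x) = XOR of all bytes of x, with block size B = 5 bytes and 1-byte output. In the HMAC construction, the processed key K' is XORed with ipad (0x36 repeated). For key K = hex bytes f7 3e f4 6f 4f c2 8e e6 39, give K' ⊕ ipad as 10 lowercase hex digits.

Key hex bytes f7 3e f4 6f 4f c2 8e e6 39 is 9 bytes > B = 5, so hash it first: H(key) = 8e, then zero-pad to 5 bytes: K' = 8e 00 00 00 00.
XOR each byte with 0x36: 8e⊕36=b8, 00⊕36=36, 00⊕36=36, 00⊕36=36, 00⊕36=36.

b836363636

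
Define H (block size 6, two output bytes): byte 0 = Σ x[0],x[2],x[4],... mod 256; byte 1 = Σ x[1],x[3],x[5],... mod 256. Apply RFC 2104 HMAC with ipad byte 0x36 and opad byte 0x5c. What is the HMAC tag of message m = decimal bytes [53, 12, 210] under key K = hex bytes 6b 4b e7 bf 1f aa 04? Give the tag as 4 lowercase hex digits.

Key hex bytes 6b 4b e7 bf 1f aa 04 is 7 bytes > B = 6, so hash it first: H(key) = 75 b4, then zero-pad to 6 bytes: K' = 75 b4 00 00 00 00.
K' ⊕ ipad = 43 82 36 36 36 36.  K' ⊕ opad = 29 e8 5c 5c 5c 5c.
Inner input = (K'⊕ipad) ∥ m = 43 82 36 36 36 36 ∥ 35 0c d2.
Inner hash: even-index sum = 438 mod 256 = 182; odd-index sum = 250 mod 256 = 250 → b6 fa.
Outer input = (K'⊕opad) ∥ inner = 29 e8 5c 5c 5c 5c ∥ b6 fa.
Outer hash (tag): even-index sum = 407 mod 256 = 151; odd-index sum = 666 mod 256 = 154 → 97 9a.

979a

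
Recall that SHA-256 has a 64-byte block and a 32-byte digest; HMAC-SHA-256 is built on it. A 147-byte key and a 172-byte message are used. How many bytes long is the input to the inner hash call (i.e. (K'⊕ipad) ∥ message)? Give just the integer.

236

Key is 147 > 64 bytes, so it is hashed to 32 bytes then zero-padded to 64: |K'| = 64.
Inner input = (K'⊕ipad) ∥ m → 64 + 172 = 236 bytes.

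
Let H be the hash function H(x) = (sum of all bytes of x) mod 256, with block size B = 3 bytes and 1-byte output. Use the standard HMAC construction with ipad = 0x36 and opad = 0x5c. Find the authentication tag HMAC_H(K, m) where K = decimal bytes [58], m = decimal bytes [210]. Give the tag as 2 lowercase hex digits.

68

Key decimal bytes [58] = 3a is 1 byte ≤ B = 3; zero-pad to 3 bytes: K' = 3a 00 00.
K' ⊕ ipad = 0c 36 36.  K' ⊕ opad = 66 5c 5c.
Inner input = (K'⊕ipad) ∥ m = 0c 36 36 ∥ d2.
Inner hash: sum = 12+54+54+210 = 330; mod 256 = 74 → 4a.
Outer input = (K'⊕opad) ∥ inner = 66 5c 5c ∥ 4a.
Outer hash (tag): sum = 102+92+92+74 = 360; mod 256 = 104 → 68.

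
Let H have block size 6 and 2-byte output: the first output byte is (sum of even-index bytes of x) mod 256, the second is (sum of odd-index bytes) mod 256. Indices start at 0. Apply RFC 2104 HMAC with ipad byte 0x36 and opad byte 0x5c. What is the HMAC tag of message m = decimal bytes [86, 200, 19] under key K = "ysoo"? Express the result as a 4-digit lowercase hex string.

fb5a

Key "ysoo" = 79 73 6f 6f is 4 bytes ≤ B = 6; zero-pad to 6 bytes: K' = 79 73 6f 6f 00 00.
K' ⊕ ipad = 4f 45 59 59 36 36.  K' ⊕ opad = 25 2f 33 33 5c 5c.
Inner input = (K'⊕ipad) ∥ m = 4f 45 59 59 36 36 ∥ 56 c8 13.
Inner hash: even-index sum = 327 mod 256 = 71; odd-index sum = 412 mod 256 = 156 → 47 9c.
Outer input = (K'⊕opad) ∥ inner = 25 2f 33 33 5c 5c ∥ 47 9c.
Outer hash (tag): even-index sum = 251 mod 256 = 251; odd-index sum = 346 mod 256 = 90 → fb 5a.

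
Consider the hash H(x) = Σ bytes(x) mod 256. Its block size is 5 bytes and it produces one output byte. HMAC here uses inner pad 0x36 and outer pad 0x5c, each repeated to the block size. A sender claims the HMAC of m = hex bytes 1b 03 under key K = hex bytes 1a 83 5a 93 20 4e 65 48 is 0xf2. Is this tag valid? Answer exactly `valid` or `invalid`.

Key hex bytes 1a 83 5a 93 20 4e 65 48 is 8 bytes > B = 5, so hash it first: H(key) = a5, then zero-pad to 5 bytes: K' = a5 00 00 00 00.
K' ⊕ ipad = 93 36 36 36 36; K' ⊕ opad = f9 5c 5c 5c 5c.
Inner hash: sum = 147+54+54+54+54+27+3 = 393; mod 256 = 137 → 89.
Outer hash (recomputed tag): sum = 249+92+92+92+92+137 = 754; mod 256 = 242 → f2.
Recomputed tag = f2; claimed = f2 → match.

valid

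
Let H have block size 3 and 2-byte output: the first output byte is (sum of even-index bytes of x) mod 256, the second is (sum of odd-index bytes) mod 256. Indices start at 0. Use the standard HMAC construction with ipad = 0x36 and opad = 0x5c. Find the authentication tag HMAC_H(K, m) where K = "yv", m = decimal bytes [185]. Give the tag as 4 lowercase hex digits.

Key "yv" = 79 76 is 2 bytes ≤ B = 3; zero-pad to 3 bytes: K' = 79 76 00.
K' ⊕ ipad = 4f 40 36.  K' ⊕ opad = 25 2a 5c.
Inner input = (K'⊕ipad) ∥ m = 4f 40 36 ∥ b9.
Inner hash: even-index sum = 133 mod 256 = 133; odd-index sum = 249 mod 256 = 249 → 85 f9.
Outer input = (K'⊕opad) ∥ inner = 25 2a 5c ∥ 85 f9.
Outer hash (tag): even-index sum = 378 mod 256 = 122; odd-index sum = 175 mod 256 = 175 → 7a af.

7aaf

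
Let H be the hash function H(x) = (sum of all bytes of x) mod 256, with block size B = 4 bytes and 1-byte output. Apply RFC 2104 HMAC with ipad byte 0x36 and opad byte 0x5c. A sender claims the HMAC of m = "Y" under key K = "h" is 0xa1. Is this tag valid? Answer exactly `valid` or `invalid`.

valid

Key "h" = 68 is 1 byte ≤ B = 4; zero-pad to 4 bytes: K' = 68 00 00 00.
K' ⊕ ipad = 5e 36 36 36; K' ⊕ opad = 34 5c 5c 5c.
Inner hash: sum = 94+54+54+54+89 = 345; mod 256 = 89 → 59.
Outer hash (recomputed tag): sum = 52+92+92+92+89 = 417; mod 256 = 161 → a1.
Recomputed tag = a1; claimed = a1 → match.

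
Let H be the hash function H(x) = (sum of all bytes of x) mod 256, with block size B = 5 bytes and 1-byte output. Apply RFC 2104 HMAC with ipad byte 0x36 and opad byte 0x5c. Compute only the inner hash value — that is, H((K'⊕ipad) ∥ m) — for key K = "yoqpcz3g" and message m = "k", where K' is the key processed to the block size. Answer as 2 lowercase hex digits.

b9

Key "yoqpcz3g" = 79 6f 71 70 63 7a 33 67 is 8 bytes > B = 5, so hash it first: H(key) = 40, then zero-pad to 5 bytes: K' = 40 00 00 00 00.
K' ⊕ ipad = 76 36 36 36 36.
Inner input = 76 36 36 36 36 ∥ 6b.
Inner hash: sum = 118+54+54+54+54+107 = 441; mod 256 = 185 → b9.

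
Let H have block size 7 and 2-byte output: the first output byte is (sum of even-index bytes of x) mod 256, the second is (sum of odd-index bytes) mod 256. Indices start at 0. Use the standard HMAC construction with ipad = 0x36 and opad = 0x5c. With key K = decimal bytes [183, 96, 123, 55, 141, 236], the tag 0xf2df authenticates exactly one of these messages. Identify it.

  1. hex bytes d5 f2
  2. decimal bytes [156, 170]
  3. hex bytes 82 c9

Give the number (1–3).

Key decimal bytes [183, 96, 123, 55, 141, 236] = b7 60 7b 37 8d ec is 6 bytes ≤ B = 7; zero-pad to 7 bytes: K' = b7 60 7b 37 8d ec 00.
K' ⊕ ipad = 81 56 4d 01 bb da 36; K' ⊕ opad = eb 3c 27 6b d1 b0 5c.
m1: inner = H(81 56 4d 01 bb da 36 d5 f2) = b1 06; tag = H(eb 3c 27 6b d1 b0 5c b1 06) = 4508
m2: inner = H(81 56 4d 01 bb da 36 9c aa) = 69 cd; tag = H(eb 3c 27 6b d1 b0 5c 69 cd) = 0cc0
m3: inner = H(81 56 4d 01 bb da 36 82 c9) = 88 b3; tag = H(eb 3c 27 6b d1 b0 5c 88 b3) = f2df ← matches

3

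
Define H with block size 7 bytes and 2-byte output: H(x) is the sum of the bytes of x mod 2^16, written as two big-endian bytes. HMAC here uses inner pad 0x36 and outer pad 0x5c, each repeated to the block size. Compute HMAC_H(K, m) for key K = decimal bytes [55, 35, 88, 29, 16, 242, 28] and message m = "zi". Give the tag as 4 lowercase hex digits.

0311

Key decimal bytes [55, 35, 88, 29, 16, 242, 28] = 37 23 58 1d 10 f2 1c is exactly B = 7 bytes: K' = 37 23 58 1d 10 f2 1c.
K' ⊕ ipad = 01 15 6e 2b 26 c4 2a.  K' ⊕ opad = 6b 7f 04 41 4c ae 40.
Inner input = (K'⊕ipad) ∥ m = 01 15 6e 2b 26 c4 2a ∥ 7a 69.
Inner hash: sum = 1+21+110+43+38+196+42+122+105 = 678 → 02 a6.
Outer input = (K'⊕opad) ∥ inner = 6b 7f 04 41 4c ae 40 ∥ 02 a6.
Outer hash (tag): sum = 107+127+4+65+76+174+64+2+166 = 785 → 03 11.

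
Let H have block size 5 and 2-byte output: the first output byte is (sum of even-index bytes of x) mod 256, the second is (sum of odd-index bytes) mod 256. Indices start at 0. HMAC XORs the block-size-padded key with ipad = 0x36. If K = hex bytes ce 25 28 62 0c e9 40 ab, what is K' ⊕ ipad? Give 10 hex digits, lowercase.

742d363636

Key hex bytes ce 25 28 62 0c e9 40 ab is 8 bytes > B = 5, so hash it first: H(key) = 42 1b, then zero-pad to 5 bytes: K' = 42 1b 00 00 00.
XOR each byte with 0x36: 42⊕36=74, 1b⊕36=2d, 00⊕36=36, 00⊕36=36, 00⊕36=36.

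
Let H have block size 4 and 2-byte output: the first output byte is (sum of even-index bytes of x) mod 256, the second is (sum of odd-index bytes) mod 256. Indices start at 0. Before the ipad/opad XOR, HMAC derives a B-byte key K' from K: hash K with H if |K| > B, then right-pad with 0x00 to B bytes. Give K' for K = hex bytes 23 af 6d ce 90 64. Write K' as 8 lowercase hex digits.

20e10000

|K| = 6 > B = 4, so first hash the key.
H(K): even-index sum = 288 mod 256 = 32; odd-index sum = 481 mod 256 = 225 → 20 e1.
Zero-pad H(K) = 20 e1 to 4 bytes: K' = 20 e1 00 00.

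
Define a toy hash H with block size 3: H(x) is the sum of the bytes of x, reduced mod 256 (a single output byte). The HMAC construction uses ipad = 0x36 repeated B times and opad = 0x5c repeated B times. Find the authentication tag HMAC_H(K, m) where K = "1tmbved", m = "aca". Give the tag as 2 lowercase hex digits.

Key "1tmbved" = 31 74 6d 62 76 65 64 is 7 bytes > B = 3, so hash it first: H(key) = b3, then zero-pad to 3 bytes: K' = b3 00 00.
K' ⊕ ipad = 85 36 36.  K' ⊕ opad = ef 5c 5c.
Inner input = (K'⊕ipad) ∥ m = 85 36 36 ∥ 61 63 61.
Inner hash: sum = 133+54+54+97+99+97 = 534; mod 256 = 22 → 16.
Outer input = (K'⊕opad) ∥ inner = ef 5c 5c ∥ 16.
Outer hash (tag): sum = 239+92+92+22 = 445; mod 256 = 189 → bd.

bd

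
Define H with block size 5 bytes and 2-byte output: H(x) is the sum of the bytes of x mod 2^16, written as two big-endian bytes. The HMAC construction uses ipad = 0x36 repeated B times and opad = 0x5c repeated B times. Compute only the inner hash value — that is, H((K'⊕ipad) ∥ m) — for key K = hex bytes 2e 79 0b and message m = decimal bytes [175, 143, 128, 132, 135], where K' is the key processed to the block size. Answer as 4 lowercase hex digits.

Key hex bytes 2e 79 0b is 3 bytes ≤ B = 5; zero-pad to 5 bytes: K' = 2e 79 0b 00 00.
K' ⊕ ipad = 18 4f 3d 36 36.
Inner input = 18 4f 3d 36 36 ∥ af 8f 80 84 87.
Inner hash: sum = 24+79+61+54+54+175+143+128+132+135 = 985 → 03 d9.

03d9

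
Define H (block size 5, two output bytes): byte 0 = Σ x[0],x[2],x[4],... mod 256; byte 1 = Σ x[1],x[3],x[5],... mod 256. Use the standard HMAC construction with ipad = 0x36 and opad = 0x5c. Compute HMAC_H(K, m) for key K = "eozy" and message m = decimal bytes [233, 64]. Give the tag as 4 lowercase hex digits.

Key "eozy" = 65 6f 7a 79 is 4 bytes ≤ B = 5; zero-pad to 5 bytes: K' = 65 6f 7a 79 00.
K' ⊕ ipad = 53 59 4c 4f 36.  K' ⊕ opad = 39 33 26 25 5c.
Inner input = (K'⊕ipad) ∥ m = 53 59 4c 4f 36 ∥ e9 40.
Inner hash: even-index sum = 277 mod 256 = 21; odd-index sum = 401 mod 256 = 145 → 15 91.
Outer input = (K'⊕opad) ∥ inner = 39 33 26 25 5c ∥ 15 91.
Outer hash (tag): even-index sum = 332 mod 256 = 76; odd-index sum = 109 mod 256 = 109 → 4c 6d.

4c6d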